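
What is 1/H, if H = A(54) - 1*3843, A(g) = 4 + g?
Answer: -1/3785 ≈ -0.00026420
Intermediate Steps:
H = -3785 (H = (4 + 54) - 1*3843 = 58 - 3843 = -3785)
1/H = 1/(-3785) = -1/3785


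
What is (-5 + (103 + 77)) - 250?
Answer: -75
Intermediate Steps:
(-5 + (103 + 77)) - 250 = (-5 + 180) - 250 = 175 - 250 = -75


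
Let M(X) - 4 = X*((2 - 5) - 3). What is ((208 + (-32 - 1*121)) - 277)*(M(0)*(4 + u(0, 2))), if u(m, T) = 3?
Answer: -6216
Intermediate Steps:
M(X) = 4 - 6*X (M(X) = 4 + X*((2 - 5) - 3) = 4 + X*(-3 - 3) = 4 + X*(-6) = 4 - 6*X)
((208 + (-32 - 1*121)) - 277)*(M(0)*(4 + u(0, 2))) = ((208 + (-32 - 1*121)) - 277)*((4 - 6*0)*(4 + 3)) = ((208 + (-32 - 121)) - 277)*((4 + 0)*7) = ((208 - 153) - 277)*(4*7) = (55 - 277)*28 = -222*28 = -6216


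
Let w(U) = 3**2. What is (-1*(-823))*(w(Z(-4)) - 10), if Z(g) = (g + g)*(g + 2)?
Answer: -823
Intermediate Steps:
Z(g) = 2*g*(2 + g) (Z(g) = (2*g)*(2 + g) = 2*g*(2 + g))
w(U) = 9
(-1*(-823))*(w(Z(-4)) - 10) = (-1*(-823))*(9 - 10) = 823*(-1) = -823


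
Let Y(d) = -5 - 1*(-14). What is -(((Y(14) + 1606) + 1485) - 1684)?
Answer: -1416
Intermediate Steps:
Y(d) = 9 (Y(d) = -5 + 14 = 9)
-(((Y(14) + 1606) + 1485) - 1684) = -(((9 + 1606) + 1485) - 1684) = -((1615 + 1485) - 1684) = -(3100 - 1684) = -1*1416 = -1416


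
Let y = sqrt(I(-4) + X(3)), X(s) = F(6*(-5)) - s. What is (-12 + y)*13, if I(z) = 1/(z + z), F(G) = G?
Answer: -156 + 13*I*sqrt(530)/4 ≈ -156.0 + 74.821*I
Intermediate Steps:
X(s) = -30 - s (X(s) = 6*(-5) - s = -30 - s)
I(z) = 1/(2*z)
y = I*sqrt(530)/4 (y = sqrt((1/2)/(-4) + (-30 - 1*3)) = sqrt((1/2)*(-1/4) + (-30 - 3)) = sqrt(-1/8 - 33) = sqrt(-265/8) = I*sqrt(530)/4 ≈ 5.7554*I)
(-12 + y)*13 = (-12 + I*sqrt(530)/4)*13 = -156 + 13*I*sqrt(530)/4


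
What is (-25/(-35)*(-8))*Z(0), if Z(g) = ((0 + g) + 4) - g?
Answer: -160/7 ≈ -22.857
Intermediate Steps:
Z(g) = 4 (Z(g) = (g + 4) - g = (4 + g) - g = 4)
(-25/(-35)*(-8))*Z(0) = (-25/(-35)*(-8))*4 = (-25*(-1/35)*(-8))*4 = ((5/7)*(-8))*4 = -40/7*4 = -160/7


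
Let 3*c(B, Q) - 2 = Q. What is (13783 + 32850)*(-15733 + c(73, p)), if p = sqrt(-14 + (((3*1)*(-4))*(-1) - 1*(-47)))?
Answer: -2200937701/3 + 46633*sqrt(5) ≈ -7.3354e+8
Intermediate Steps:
p = 3*sqrt(5) (p = sqrt(-14 + ((3*(-4))*(-1) + 47)) = sqrt(-14 + (-12*(-1) + 47)) = sqrt(-14 + (12 + 47)) = sqrt(-14 + 59) = sqrt(45) = 3*sqrt(5) ≈ 6.7082)
c(B, Q) = 2/3 + Q/3
(13783 + 32850)*(-15733 + c(73, p)) = (13783 + 32850)*(-15733 + (2/3 + (3*sqrt(5))/3)) = 46633*(-15733 + (2/3 + sqrt(5))) = 46633*(-47197/3 + sqrt(5)) = -2200937701/3 + 46633*sqrt(5)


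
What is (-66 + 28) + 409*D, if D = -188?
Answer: -76930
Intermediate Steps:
(-66 + 28) + 409*D = (-66 + 28) + 409*(-188) = -38 - 76892 = -76930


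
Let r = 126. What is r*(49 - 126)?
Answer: -9702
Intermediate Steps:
r*(49 - 126) = 126*(49 - 126) = 126*(-77) = -9702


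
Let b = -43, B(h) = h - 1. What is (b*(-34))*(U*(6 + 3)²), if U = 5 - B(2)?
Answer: 473688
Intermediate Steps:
B(h) = -1 + h
U = 4 (U = 5 - (-1 + 2) = 5 - 1*1 = 5 - 1 = 4)
(b*(-34))*(U*(6 + 3)²) = (-43*(-34))*(4*(6 + 3)²) = 1462*(4*9²) = 1462*(4*81) = 1462*324 = 473688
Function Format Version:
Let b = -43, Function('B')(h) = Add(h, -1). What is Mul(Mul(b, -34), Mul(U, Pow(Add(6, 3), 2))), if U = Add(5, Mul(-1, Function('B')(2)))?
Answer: 473688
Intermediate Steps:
Function('B')(h) = Add(-1, h)
U = 4 (U = Add(5, Mul(-1, Add(-1, 2))) = Add(5, Mul(-1, 1)) = Add(5, -1) = 4)
Mul(Mul(b, -34), Mul(U, Pow(Add(6, 3), 2))) = Mul(Mul(-43, -34), Mul(4, Pow(Add(6, 3), 2))) = Mul(1462, Mul(4, Pow(9, 2))) = Mul(1462, Mul(4, 81)) = Mul(1462, 324) = 473688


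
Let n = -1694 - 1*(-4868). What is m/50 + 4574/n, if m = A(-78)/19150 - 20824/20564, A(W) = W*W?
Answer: 2787299196157/1953004850625 ≈ 1.4272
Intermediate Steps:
A(W) = W**2
m = -34208528/49225075 (m = (-78)**2/19150 - 20824/20564 = 6084*(1/19150) - 20824*1/20564 = 3042/9575 - 5206/5141 = -34208528/49225075 ≈ -0.69494)
n = 3174 (n = -1694 + 4868 = 3174)
m/50 + 4574/n = -34208528/49225075/50 + 4574/3174 = -34208528/49225075*1/50 + 4574*(1/3174) = -17104264/1230626875 + 2287/1587 = 2787299196157/1953004850625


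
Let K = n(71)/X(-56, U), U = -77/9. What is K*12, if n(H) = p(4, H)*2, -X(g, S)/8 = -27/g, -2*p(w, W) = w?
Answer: 112/9 ≈ 12.444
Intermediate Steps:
p(w, W) = -w/2
U = -77/9 (U = -77*1/9 = -77/9 ≈ -8.5556)
X(g, S) = 216/g (X(g, S) = -(-216)/g = 216/g)
n(H) = -4 (n(H) = -1/2*4*2 = -2*2 = -4)
K = 28/27 (K = -4/(216/(-56)) = -4/(216*(-1/56)) = -4/(-27/7) = -4*(-7/27) = 28/27 ≈ 1.0370)
K*12 = (28/27)*12 = 112/9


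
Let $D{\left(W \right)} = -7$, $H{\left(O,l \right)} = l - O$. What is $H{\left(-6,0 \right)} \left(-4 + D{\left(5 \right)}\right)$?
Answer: $-66$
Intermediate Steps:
$H{\left(-6,0 \right)} \left(-4 + D{\left(5 \right)}\right) = \left(0 - -6\right) \left(-4 - 7\right) = \left(0 + 6\right) \left(-11\right) = 6 \left(-11\right) = -66$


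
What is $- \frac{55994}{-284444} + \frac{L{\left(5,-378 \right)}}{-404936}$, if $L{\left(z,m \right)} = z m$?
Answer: $\frac{414492599}{2056814564} \approx 0.20152$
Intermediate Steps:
$L{\left(z,m \right)} = m z$
$- \frac{55994}{-284444} + \frac{L{\left(5,-378 \right)}}{-404936} = - \frac{55994}{-284444} + \frac{\left(-378\right) 5}{-404936} = \left(-55994\right) \left(- \frac{1}{284444}\right) - - \frac{135}{28924} = \frac{27997}{142222} + \frac{135}{28924} = \frac{414492599}{2056814564}$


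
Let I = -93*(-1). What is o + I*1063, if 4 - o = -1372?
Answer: 100235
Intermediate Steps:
o = 1376 (o = 4 - 1*(-1372) = 4 + 1372 = 1376)
I = 93
o + I*1063 = 1376 + 93*1063 = 1376 + 98859 = 100235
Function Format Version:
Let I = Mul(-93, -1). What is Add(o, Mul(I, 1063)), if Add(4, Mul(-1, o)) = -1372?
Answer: 100235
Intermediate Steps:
o = 1376 (o = Add(4, Mul(-1, -1372)) = Add(4, 1372) = 1376)
I = 93
Add(o, Mul(I, 1063)) = Add(1376, Mul(93, 1063)) = Add(1376, 98859) = 100235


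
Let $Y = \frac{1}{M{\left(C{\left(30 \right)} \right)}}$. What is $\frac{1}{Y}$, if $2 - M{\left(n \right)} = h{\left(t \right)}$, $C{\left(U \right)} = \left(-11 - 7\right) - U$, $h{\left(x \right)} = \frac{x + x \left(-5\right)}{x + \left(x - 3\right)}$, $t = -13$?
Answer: $\frac{110}{29} \approx 3.7931$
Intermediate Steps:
$h{\left(x \right)} = - \frac{4 x}{-3 + 2 x}$ ($h{\left(x \right)} = \frac{x - 5 x}{x + \left(x - 3\right)} = \frac{\left(-4\right) x}{x + \left(-3 + x\right)} = \frac{\left(-4\right) x}{-3 + 2 x} = - \frac{4 x}{-3 + 2 x}$)
$C{\left(U \right)} = -18 - U$
$M{\left(n \right)} = \frac{110}{29}$ ($M{\left(n \right)} = 2 - \left(-4\right) \left(-13\right) \frac{1}{-3 + 2 \left(-13\right)} = 2 - \left(-4\right) \left(-13\right) \frac{1}{-3 - 26} = 2 - \left(-4\right) \left(-13\right) \frac{1}{-29} = 2 - \left(-4\right) \left(-13\right) \left(- \frac{1}{29}\right) = 2 - - \frac{52}{29} = 2 + \frac{52}{29} = \frac{110}{29}$)
$Y = \frac{29}{110}$ ($Y = \frac{1}{\frac{110}{29}} = \frac{29}{110} \approx 0.26364$)
$\frac{1}{Y} = \frac{1}{\frac{29}{110}} = \frac{110}{29}$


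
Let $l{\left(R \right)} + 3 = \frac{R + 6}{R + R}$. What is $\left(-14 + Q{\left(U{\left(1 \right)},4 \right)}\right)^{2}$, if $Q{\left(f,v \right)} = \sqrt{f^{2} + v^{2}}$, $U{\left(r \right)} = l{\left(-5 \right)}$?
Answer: $\frac{\left(140 - \sqrt{2561}\right)^{2}}{100} \approx 79.912$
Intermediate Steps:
$l{\left(R \right)} = -3 + \frac{6 + R}{2 R}$ ($l{\left(R \right)} = -3 + \frac{R + 6}{R + R} = -3 + \frac{6 + R}{2 R}$)
$U{\left(r \right)} = - \frac{31}{10}$ ($U{\left(r \right)} = - \frac{5}{2} + \frac{3}{-5} = - \frac{5}{2} + 3 \left(- \frac{1}{5}\right) = - \frac{5}{2} - \frac{3}{5} = - \frac{31}{10}$)
$\left(-14 + Q{\left(U{\left(1 \right)},4 \right)}\right)^{2} = \left(-14 + \sqrt{\left(- \frac{31}{10}\right)^{2} + 4^{2}}\right)^{2} = \left(-14 + \sqrt{\frac{961}{100} + 16}\right)^{2} = \left(-14 + \sqrt{\frac{2561}{100}}\right)^{2} = \left(-14 + \frac{\sqrt{2561}}{10}\right)^{2}$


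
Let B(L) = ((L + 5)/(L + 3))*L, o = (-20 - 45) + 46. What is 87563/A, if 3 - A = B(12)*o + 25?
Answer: 437815/1182 ≈ 370.40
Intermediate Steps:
o = -19 (o = -65 + 46 = -19)
B(L) = L*(5 + L)/(3 + L) (B(L) = ((5 + L)/(3 + L))*L = L*(5 + L)/(3 + L))
A = 1182/5 (A = 3 - ((12*(5 + 12)/(3 + 12))*(-19) + 25) = 3 - ((12*17/15)*(-19) + 25) = 3 - ((12*(1/15)*17)*(-19) + 25) = 3 - ((68/5)*(-19) + 25) = 3 - (-1292/5 + 25) = 3 - 1*(-1167/5) = 3 + 1167/5 = 1182/5 ≈ 236.40)
87563/A = 87563/(1182/5) = 87563*(5/1182) = 437815/1182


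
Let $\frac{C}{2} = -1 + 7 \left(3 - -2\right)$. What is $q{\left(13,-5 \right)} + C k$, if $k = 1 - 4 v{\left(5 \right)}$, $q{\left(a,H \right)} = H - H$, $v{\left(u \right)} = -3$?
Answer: $884$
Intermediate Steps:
$q{\left(a,H \right)} = 0$
$C = 68$ ($C = 2 \left(-1 + 7 \left(3 - -2\right)\right) = 2 \left(-1 + 7 \left(3 + 2\right)\right) = 2 \left(-1 + 7 \cdot 5\right) = 2 \left(-1 + 35\right) = 2 \cdot 34 = 68$)
$k = 13$ ($k = 1 - -12 = 1 + 12 = 13$)
$q{\left(13,-5 \right)} + C k = 0 + 68 \cdot 13 = 0 + 884 = 884$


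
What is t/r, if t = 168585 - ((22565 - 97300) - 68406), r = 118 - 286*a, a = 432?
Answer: -155863/61717 ≈ -2.5254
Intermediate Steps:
r = -123434 (r = 118 - 286*432 = 118 - 123552 = -123434)
t = 311726 (t = 168585 - (-74735 - 68406) = 168585 - 1*(-143141) = 168585 + 143141 = 311726)
t/r = 311726/(-123434) = 311726*(-1/123434) = -155863/61717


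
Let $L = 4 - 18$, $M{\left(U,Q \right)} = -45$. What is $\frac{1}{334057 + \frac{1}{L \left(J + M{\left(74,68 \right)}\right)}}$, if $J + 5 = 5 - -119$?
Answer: $\frac{1036}{346083051} \approx 2.9935 \cdot 10^{-6}$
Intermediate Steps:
$L = -14$ ($L = 4 - 18 = -14$)
$J = 119$ ($J = -5 + \left(5 - -119\right) = -5 + \left(5 + 119\right) = -5 + 124 = 119$)
$\frac{1}{334057 + \frac{1}{L \left(J + M{\left(74,68 \right)}\right)}} = \frac{1}{334057 + \frac{1}{\left(-14\right) \left(119 - 45\right)}} = \frac{1}{334057 + \frac{1}{\left(-14\right) 74}} = \frac{1}{334057 + \frac{1}{-1036}} = \frac{1}{334057 - \frac{1}{1036}} = \frac{1}{\frac{346083051}{1036}} = \frac{1036}{346083051}$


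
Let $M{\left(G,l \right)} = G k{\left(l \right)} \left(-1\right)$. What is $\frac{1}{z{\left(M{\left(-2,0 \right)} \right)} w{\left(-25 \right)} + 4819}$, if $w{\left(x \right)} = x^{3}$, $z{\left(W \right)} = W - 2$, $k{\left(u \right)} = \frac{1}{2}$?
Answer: $\frac{1}{20444} \approx 4.8914 \cdot 10^{-5}$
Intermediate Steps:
$k{\left(u \right)} = \frac{1}{2}$
$M{\left(G,l \right)} = - \frac{G}{2}$ ($M{\left(G,l \right)} = G \frac{1}{2} \left(-1\right) = \frac{G}{2} \left(-1\right) = - \frac{G}{2}$)
$z{\left(W \right)} = -2 + W$
$\frac{1}{z{\left(M{\left(-2,0 \right)} \right)} w{\left(-25 \right)} + 4819} = \frac{1}{\left(-2 - -1\right) \left(-25\right)^{3} + 4819} = \frac{1}{\left(-2 + 1\right) \left(-15625\right) + 4819} = \frac{1}{\left(-1\right) \left(-15625\right) + 4819} = \frac{1}{15625 + 4819} = \frac{1}{20444}$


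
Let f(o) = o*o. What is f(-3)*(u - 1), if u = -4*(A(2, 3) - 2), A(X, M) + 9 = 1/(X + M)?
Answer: 1899/5 ≈ 379.80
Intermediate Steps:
A(X, M) = -9 + 1/(M + X) (A(X, M) = -9 + 1/(X + M) = -9 + 1/(M + X))
f(o) = o²
u = 216/5 (u = -4*((1 - 9*3 - 9*2)/(3 + 2) - 2) = -4*((1 - 27 - 18)/5 - 2) = -4*((⅕)*(-44) - 2) = -4*(-44/5 - 2) = -4*(-54/5) = 216/5 ≈ 43.200)
f(-3)*(u - 1) = (-3)²*(216/5 - 1) = 9*(211/5) = 1899/5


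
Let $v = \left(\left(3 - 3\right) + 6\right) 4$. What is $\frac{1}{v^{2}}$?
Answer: $\frac{1}{576} \approx 0.0017361$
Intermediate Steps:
$v = 24$ ($v = \left(0 + 6\right) 4 = 6 \cdot 4 = 24$)
$\frac{1}{v^{2}} = \frac{1}{24^{2}} = \frac{1}{576}$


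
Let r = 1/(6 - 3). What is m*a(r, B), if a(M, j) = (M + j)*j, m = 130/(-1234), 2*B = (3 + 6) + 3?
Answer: -2470/617 ≈ -4.0032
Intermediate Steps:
B = 6 (B = ((3 + 6) + 3)/2 = (9 + 3)/2 = (½)*12 = 6)
m = -65/617 (m = 130*(-1/1234) = -65/617 ≈ -0.10535)
r = ⅓ (r = 1/3 = ⅓ ≈ 0.33333)
a(M, j) = j*(M + j)
m*a(r, B) = -390*(⅓ + 6)/617 = -390*19/(617*3) = -65/617*38 = -2470/617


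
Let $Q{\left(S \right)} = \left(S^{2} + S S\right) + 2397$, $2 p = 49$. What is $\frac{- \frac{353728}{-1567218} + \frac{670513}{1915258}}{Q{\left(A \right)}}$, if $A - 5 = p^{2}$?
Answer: $\frac{3456640849316}{4412704333593856437} \approx 7.8334 \cdot 10^{-7}$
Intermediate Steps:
$p = \frac{49}{2}$ ($p = \frac{1}{2} \cdot 49 = \frac{49}{2} \approx 24.5$)
$A = \frac{2421}{4}$ ($A = 5 + \left(\frac{49}{2}\right)^{2} = 5 + \frac{2401}{4} = \frac{2421}{4} \approx 605.25$)
$Q{\left(S \right)} = 2397 + 2 S^{2}$ ($Q{\left(S \right)} = \left(S^{2} + S^{2}\right) + 2397 = 2 S^{2} + 2397 = 2397 + 2 S^{2}$)
$\frac{- \frac{353728}{-1567218} + \frac{670513}{1915258}}{Q{\left(A \right)}} = \frac{- \frac{353728}{-1567218} + \frac{670513}{1915258}}{2397 + 2 \left(\frac{2421}{4}\right)^{2}} = \frac{\left(-353728\right) \left(- \frac{1}{1567218}\right) + 670513 \cdot \frac{1}{1915258}}{2397 + 2 \cdot \frac{5861241}{16}} = \frac{\frac{176864}{783609} + \frac{670513}{1915258}}{2397 + \frac{5861241}{8}} = \frac{864160212329}{1500813406122 \cdot \frac{5880417}{8}} = \frac{864160212329}{1500813406122} \cdot \frac{8}{5880417} = \frac{3456640849316}{4412704333593856437}$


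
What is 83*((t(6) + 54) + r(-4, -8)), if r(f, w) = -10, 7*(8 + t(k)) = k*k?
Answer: 23904/7 ≈ 3414.9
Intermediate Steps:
t(k) = -8 + k²/7 (t(k) = -8 + (k*k)/7 = -8 + k²/7)
83*((t(6) + 54) + r(-4, -8)) = 83*(((-8 + (⅐)*6²) + 54) - 10) = 83*(((-8 + (⅐)*36) + 54) - 10) = 83*(((-8 + 36/7) + 54) - 10) = 83*((-20/7 + 54) - 10) = 83*(358/7 - 10) = 83*(288/7) = 23904/7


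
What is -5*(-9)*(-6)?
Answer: -270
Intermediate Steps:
-5*(-9)*(-6) = 45*(-6) = -270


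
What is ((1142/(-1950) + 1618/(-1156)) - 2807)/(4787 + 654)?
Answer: -1583003663/3066275550 ≈ -0.51626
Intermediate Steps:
((1142/(-1950) + 1618/(-1156)) - 2807)/(4787 + 654) = ((1142*(-1/1950) + 1618*(-1/1156)) - 2807)/5441 = ((-571/975 - 809/578) - 2807)*(1/5441) = (-1118813/563550 - 2807)*(1/5441) = -1583003663/563550*1/5441 = -1583003663/3066275550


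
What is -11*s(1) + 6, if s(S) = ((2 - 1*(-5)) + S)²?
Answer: -698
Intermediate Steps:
s(S) = (7 + S)² (s(S) = ((2 + 5) + S)² = (7 + S)²)
-11*s(1) + 6 = -11*(7 + 1)² + 6 = -11*8² + 6 = -11*64 + 6 = -704 + 6 = -698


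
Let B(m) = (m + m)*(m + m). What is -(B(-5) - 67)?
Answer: -33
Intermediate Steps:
B(m) = 4*m² (B(m) = (2*m)*(2*m) = 4*m²)
-(B(-5) - 67) = -(4*(-5)² - 67) = -(4*25 - 67) = -(100 - 67) = -1*33 = -33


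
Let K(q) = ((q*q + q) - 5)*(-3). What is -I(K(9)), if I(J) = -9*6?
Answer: 54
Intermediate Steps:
K(q) = 15 - 3*q - 3*q² (K(q) = ((q² + q) - 5)*(-3) = ((q + q²) - 5)*(-3) = (-5 + q + q²)*(-3) = 15 - 3*q - 3*q²)
I(J) = -54
-I(K(9)) = -1*(-54) = 54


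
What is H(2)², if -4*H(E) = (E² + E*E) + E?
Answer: 25/4 ≈ 6.2500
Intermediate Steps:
H(E) = -E²/2 - E/4 (H(E) = -((E² + E*E) + E)/4 = -((E² + E²) + E)/4 = -(2*E² + E)/4 = -(E + 2*E²)/4 = -E²/2 - E/4)
H(2)² = (-¼*2*(1 + 2*2))² = (-¼*2*(1 + 4))² = (-¼*2*5)² = (-5/2)² = 25/4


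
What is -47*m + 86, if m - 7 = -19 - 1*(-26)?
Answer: -572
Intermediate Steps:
m = 14 (m = 7 + (-19 - 1*(-26)) = 7 + (-19 + 26) = 7 + 7 = 14)
-47*m + 86 = -47*14 + 86 = -658 + 86 = -572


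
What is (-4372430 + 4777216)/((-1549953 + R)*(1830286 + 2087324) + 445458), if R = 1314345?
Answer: -202393/461509905711 ≈ -4.3855e-7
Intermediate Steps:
(-4372430 + 4777216)/((-1549953 + R)*(1830286 + 2087324) + 445458) = (-4372430 + 4777216)/((-1549953 + 1314345)*(1830286 + 2087324) + 445458) = 404786/(-235608*3917610 + 445458) = 404786/(-923020256880 + 445458) = 404786/(-923019811422) = 404786*(-1/923019811422) = -202393/461509905711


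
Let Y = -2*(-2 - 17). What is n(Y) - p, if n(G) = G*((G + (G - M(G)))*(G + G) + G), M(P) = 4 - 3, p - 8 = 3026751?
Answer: -2808715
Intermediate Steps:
p = 3026759 (p = 8 + 3026751 = 3026759)
M(P) = 1
Y = 38 (Y = -2*(-19) = 38)
n(G) = G*(G + 2*G*(-1 + 2*G)) (n(G) = G*((G + (G - 1*1))*(G + G) + G) = G*((G + (G - 1))*(2*G) + G) = G*((G + (-1 + G))*(2*G) + G) = G*((-1 + 2*G)*(2*G) + G) = G*(2*G*(-1 + 2*G) + G) = G*(G + 2*G*(-1 + 2*G)))
n(Y) - p = 38²*(-1 + 4*38) - 1*3026759 = 1444*(-1 + 152) - 3026759 = 1444*151 - 3026759 = 218044 - 3026759 = -2808715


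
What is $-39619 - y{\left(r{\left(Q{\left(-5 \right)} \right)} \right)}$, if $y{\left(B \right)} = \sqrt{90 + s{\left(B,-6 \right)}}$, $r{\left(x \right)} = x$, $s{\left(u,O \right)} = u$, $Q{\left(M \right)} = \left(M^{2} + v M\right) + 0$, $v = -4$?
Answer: $-39619 - 3 \sqrt{15} \approx -39631.0$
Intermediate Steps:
$Q{\left(M \right)} = M^{2} - 4 M$ ($Q{\left(M \right)} = \left(M^{2} - 4 M\right) + 0 = M^{2} - 4 M$)
$y{\left(B \right)} = \sqrt{90 + B}$
$-39619 - y{\left(r{\left(Q{\left(-5 \right)} \right)} \right)} = -39619 - \sqrt{90 - 5 \left(-4 - 5\right)} = -39619 - \sqrt{90 - -45} = -39619 - \sqrt{90 + 45} = -39619 - \sqrt{135} = -39619 - 3 \sqrt{15}$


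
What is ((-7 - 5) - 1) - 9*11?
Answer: -112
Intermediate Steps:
((-7 - 5) - 1) - 9*11 = (-12 - 1) - 99 = -13 - 99 = -112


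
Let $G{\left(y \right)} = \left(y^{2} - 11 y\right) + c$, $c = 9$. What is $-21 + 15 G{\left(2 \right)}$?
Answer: $-156$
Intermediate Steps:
$G{\left(y \right)} = 9 + y^{2} - 11 y$ ($G{\left(y \right)} = \left(y^{2} - 11 y\right) + 9 = 9 + y^{2} - 11 y$)
$-21 + 15 G{\left(2 \right)} = -21 + 15 \left(9 + 2^{2} - 22\right) = -21 + 15 \left(9 + 4 - 22\right) = -21 + 15 \left(-9\right) = -21 - 135 = -156$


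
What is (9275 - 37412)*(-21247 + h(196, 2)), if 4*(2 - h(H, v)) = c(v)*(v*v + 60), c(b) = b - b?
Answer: 597770565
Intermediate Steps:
c(b) = 0
h(H, v) = 2 (h(H, v) = 2 - 0*(v*v + 60) = 2 - 0*(v² + 60) = 2 - 0*(60 + v²) = 2 - ¼*0 = 2 + 0 = 2)
(9275 - 37412)*(-21247 + h(196, 2)) = (9275 - 37412)*(-21247 + 2) = -28137*(-21245) = 597770565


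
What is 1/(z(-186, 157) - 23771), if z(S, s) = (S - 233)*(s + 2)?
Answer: -1/90392 ≈ -1.1063e-5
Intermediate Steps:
z(S, s) = (-233 + S)*(2 + s)
1/(z(-186, 157) - 23771) = 1/((-466 - 233*157 + 2*(-186) - 186*157) - 23771) = 1/((-466 - 36581 - 372 - 29202) - 23771) = 1/(-66621 - 23771) = 1/(-90392) = -1/90392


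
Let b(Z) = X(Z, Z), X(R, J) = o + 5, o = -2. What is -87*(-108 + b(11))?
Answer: 9135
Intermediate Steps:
X(R, J) = 3 (X(R, J) = -2 + 5 = 3)
b(Z) = 3
-87*(-108 + b(11)) = -87*(-108 + 3) = -87*(-105) = 9135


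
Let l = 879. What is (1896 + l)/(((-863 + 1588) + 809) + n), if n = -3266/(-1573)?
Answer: 39325/21768 ≈ 1.8066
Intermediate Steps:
n = 3266/1573 (n = -3266*(-1/1573) = 3266/1573 ≈ 2.0763)
(1896 + l)/(((-863 + 1588) + 809) + n) = (1896 + 879)/(((-863 + 1588) + 809) + 3266/1573) = 2775/((725 + 809) + 3266/1573) = 2775/(1534 + 3266/1573) = 2775/(2416248/1573) = 2775*(1573/2416248) = 39325/21768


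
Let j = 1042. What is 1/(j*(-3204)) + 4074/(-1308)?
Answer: -1133443945/363903912 ≈ -3.1147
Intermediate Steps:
1/(j*(-3204)) + 4074/(-1308) = 1/(1042*(-3204)) + 4074/(-1308) = (1/1042)*(-1/3204) + 4074*(-1/1308) = -1/3338568 - 679/218 = -1133443945/363903912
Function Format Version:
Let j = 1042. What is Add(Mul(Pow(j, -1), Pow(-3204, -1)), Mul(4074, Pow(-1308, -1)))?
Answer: Rational(-1133443945, 363903912) ≈ -3.1147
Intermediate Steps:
Add(Mul(Pow(j, -1), Pow(-3204, -1)), Mul(4074, Pow(-1308, -1))) = Add(Mul(Pow(1042, -1), Pow(-3204, -1)), Mul(4074, Pow(-1308, -1))) = Add(Mul(Rational(1, 1042), Rational(-1, 3204)), Mul(4074, Rational(-1, 1308))) = Add(Rational(-1, 3338568), Rational(-679, 218)) = Rational(-1133443945, 363903912)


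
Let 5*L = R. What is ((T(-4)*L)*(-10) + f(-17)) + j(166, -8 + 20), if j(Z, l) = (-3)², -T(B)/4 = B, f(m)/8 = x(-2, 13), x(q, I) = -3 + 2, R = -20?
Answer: 641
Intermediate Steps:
x(q, I) = -1
f(m) = -8 (f(m) = 8*(-1) = -8)
L = -4 (L = (⅕)*(-20) = -4)
T(B) = -4*B
j(Z, l) = 9
((T(-4)*L)*(-10) + f(-17)) + j(166, -8 + 20) = ((-4*(-4)*(-4))*(-10) - 8) + 9 = ((16*(-4))*(-10) - 8) + 9 = (-64*(-10) - 8) + 9 = (640 - 8) + 9 = 632 + 9 = 641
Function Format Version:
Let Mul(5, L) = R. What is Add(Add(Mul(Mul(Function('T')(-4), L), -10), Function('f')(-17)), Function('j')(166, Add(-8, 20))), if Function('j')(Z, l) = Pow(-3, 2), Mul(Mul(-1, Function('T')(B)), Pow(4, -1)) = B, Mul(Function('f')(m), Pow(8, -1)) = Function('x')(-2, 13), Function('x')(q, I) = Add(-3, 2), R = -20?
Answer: 641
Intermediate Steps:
Function('x')(q, I) = -1
Function('f')(m) = -8 (Function('f')(m) = Mul(8, -1) = -8)
L = -4 (L = Mul(Rational(1, 5), -20) = -4)
Function('T')(B) = Mul(-4, B)
Function('j')(Z, l) = 9
Add(Add(Mul(Mul(Function('T')(-4), L), -10), Function('f')(-17)), Function('j')(166, Add(-8, 20))) = Add(Add(Mul(Mul(Mul(-4, -4), -4), -10), -8), 9) = Add(Add(Mul(Mul(16, -4), -10), -8), 9) = Add(Add(Mul(-64, -10), -8), 9) = Add(Add(640, -8), 9) = Add(632, 9) = 641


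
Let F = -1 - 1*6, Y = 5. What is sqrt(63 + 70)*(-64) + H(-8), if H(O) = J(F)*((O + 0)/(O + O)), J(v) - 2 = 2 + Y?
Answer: 9/2 - 64*sqrt(133) ≈ -733.58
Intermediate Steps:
F = -7 (F = -1 - 6 = -7)
J(v) = 9 (J(v) = 2 + (2 + 5) = 2 + 7 = 9)
H(O) = 9/2 (H(O) = 9*((O + 0)/(O + O)) = 9*(O/((2*O))) = 9*(O*(1/(2*O))) = 9*(1/2) = 9/2)
sqrt(63 + 70)*(-64) + H(-8) = sqrt(63 + 70)*(-64) + 9/2 = sqrt(133)*(-64) + 9/2 = -64*sqrt(133) + 9/2 = 9/2 - 64*sqrt(133)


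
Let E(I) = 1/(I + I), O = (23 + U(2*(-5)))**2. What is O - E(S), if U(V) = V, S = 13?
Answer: 4393/26 ≈ 168.96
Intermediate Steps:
O = 169 (O = (23 + 2*(-5))**2 = (23 - 10)**2 = 13**2 = 169)
E(I) = 1/(2*I)
O - E(S) = 169 - 1/(2*13) = 169 - 1*1/26 = 169 - 1/26 = 4393/26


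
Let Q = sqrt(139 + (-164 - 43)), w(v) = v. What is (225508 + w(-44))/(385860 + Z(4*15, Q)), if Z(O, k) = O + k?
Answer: 21752766720/37233561617 - 112732*I*sqrt(17)/37233561617 ≈ 0.58422 - 1.2484e-5*I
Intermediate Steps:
Q = 2*I*sqrt(17) (Q = sqrt(139 - 207) = sqrt(-68) = 2*I*sqrt(17) ≈ 8.2462*I)
(225508 + w(-44))/(385860 + Z(4*15, Q)) = (225508 - 44)/(385860 + (4*15 + 2*I*sqrt(17))) = 225464/(385860 + (60 + 2*I*sqrt(17))) = 225464/(385920 + 2*I*sqrt(17))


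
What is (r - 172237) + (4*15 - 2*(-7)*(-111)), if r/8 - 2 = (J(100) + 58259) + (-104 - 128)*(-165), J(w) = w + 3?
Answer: 599421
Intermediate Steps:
J(w) = 3 + w
r = 773152 (r = 16 + 8*(((3 + 100) + 58259) + (-104 - 128)*(-165)) = 16 + 8*((103 + 58259) - 232*(-165)) = 16 + 8*(58362 + 38280) = 16 + 8*96642 = 16 + 773136 = 773152)
(r - 172237) + (4*15 - 2*(-7)*(-111)) = (773152 - 172237) + (4*15 - 2*(-7)*(-111)) = 600915 + (60 + 14*(-111)) = 600915 + (60 - 1554) = 600915 - 1494 = 599421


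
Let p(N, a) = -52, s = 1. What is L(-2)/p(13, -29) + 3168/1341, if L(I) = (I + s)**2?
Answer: 18155/7748 ≈ 2.3432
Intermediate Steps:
L(I) = (1 + I)**2 (L(I) = (I + 1)**2 = (1 + I)**2)
L(-2)/p(13, -29) + 3168/1341 = (1 - 2)**2/(-52) + 3168/1341 = (-1)**2*(-1/52) + 3168*(1/1341) = 1*(-1/52) + 352/149 = -1/52 + 352/149 = 18155/7748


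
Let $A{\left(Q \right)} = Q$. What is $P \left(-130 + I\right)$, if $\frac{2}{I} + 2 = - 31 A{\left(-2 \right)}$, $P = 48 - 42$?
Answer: $- \frac{3899}{5} \approx -779.8$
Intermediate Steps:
$P = 6$ ($P = 48 - 42 = 6$)
$I = \frac{1}{30}$ ($I = \frac{2}{-2 - -62} = \frac{2}{-2 + 62} = \frac{2}{60} = 2 \cdot \frac{1}{60} = \frac{1}{30} \approx 0.033333$)
$P \left(-130 + I\right) = 6 \left(-130 + \frac{1}{30}\right) = 6 \left(- \frac{3899}{30}\right) = - \frac{3899}{5}$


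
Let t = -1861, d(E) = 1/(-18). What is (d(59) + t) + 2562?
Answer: 12617/18 ≈ 700.94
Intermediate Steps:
d(E) = -1/18
(d(59) + t) + 2562 = (-1/18 - 1861) + 2562 = -33499/18 + 2562 = 12617/18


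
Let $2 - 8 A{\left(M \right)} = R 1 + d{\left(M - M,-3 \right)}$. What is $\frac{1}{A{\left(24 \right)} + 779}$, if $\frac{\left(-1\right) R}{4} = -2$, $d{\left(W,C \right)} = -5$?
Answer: $\frac{8}{6231} \approx 0.0012839$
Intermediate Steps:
$R = 8$ ($R = \left(-4\right) \left(-2\right) = 8$)
$A{\left(M \right)} = - \frac{1}{8}$ ($A{\left(M \right)} = \frac{1}{4} - \frac{8 \cdot 1 - 5}{8} = \frac{1}{4} - \frac{8 - 5}{8} = \frac{1}{4} - \frac{3}{8} = - \frac{1}{8}$)
$\frac{1}{A{\left(24 \right)} + 779} = \frac{1}{- \frac{1}{8} + 779} = \frac{1}{\frac{6231}{8}} = \frac{8}{6231}$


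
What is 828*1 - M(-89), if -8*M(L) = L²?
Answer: 14545/8 ≈ 1818.1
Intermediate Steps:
M(L) = -L²/8
828*1 - M(-89) = 828*1 - (-1)*(-89)²/8 = 828 - (-1)*7921/8 = 828 - 1*(-7921/8) = 828 + 7921/8 = 14545/8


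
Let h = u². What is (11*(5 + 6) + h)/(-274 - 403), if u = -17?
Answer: -410/677 ≈ -0.60561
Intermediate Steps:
h = 289 (h = (-17)² = 289)
(11*(5 + 6) + h)/(-274 - 403) = (11*(5 + 6) + 289)/(-274 - 403) = (11*11 + 289)/(-677) = (121 + 289)*(-1/677) = 410*(-1/677) = -410/677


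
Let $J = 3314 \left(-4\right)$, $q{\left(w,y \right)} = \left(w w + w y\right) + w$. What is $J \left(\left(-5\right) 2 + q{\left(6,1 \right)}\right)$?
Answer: $-503728$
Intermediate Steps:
$q{\left(w,y \right)} = w + w^{2} + w y$ ($q{\left(w,y \right)} = \left(w^{2} + w y\right) + w = w + w^{2} + w y$)
$J = -13256$
$J \left(\left(-5\right) 2 + q{\left(6,1 \right)}\right) = - 13256 \left(\left(-5\right) 2 + 6 \left(1 + 6 + 1\right)\right) = - 13256 \left(-10 + 6 \cdot 8\right) = - 13256 \left(-10 + 48\right) = \left(-13256\right) 38 = -503728$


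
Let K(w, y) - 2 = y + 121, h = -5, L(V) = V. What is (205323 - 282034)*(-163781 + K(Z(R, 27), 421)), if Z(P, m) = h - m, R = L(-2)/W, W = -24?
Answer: 12522073507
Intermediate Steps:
R = 1/12 (R = -2/(-24) = -2*(-1/24) = 1/12 ≈ 0.083333)
Z(P, m) = -5 - m
K(w, y) = 123 + y (K(w, y) = 2 + (y + 121) = 2 + (121 + y) = 123 + y)
(205323 - 282034)*(-163781 + K(Z(R, 27), 421)) = (205323 - 282034)*(-163781 + (123 + 421)) = -76711*(-163781 + 544) = -76711*(-163237) = 12522073507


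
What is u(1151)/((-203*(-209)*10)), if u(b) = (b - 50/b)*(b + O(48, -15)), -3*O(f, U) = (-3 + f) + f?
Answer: 21196016/6976211 ≈ 3.0383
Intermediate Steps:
O(f, U) = 1 - 2*f/3 (O(f, U) = -((-3 + f) + f)/3 = -(-3 + 2*f)/3 = 1 - 2*f/3)
u(b) = (-31 + b)*(b - 50/b) (u(b) = (b - 50/b)*(b + (1 - 2/3*48)) = (b - 50/b)*(b + (1 - 32)) = (b - 50/b)*(b - 31) = (b - 50/b)*(-31 + b) = (-31 + b)*(b - 50/b))
u(1151)/((-203*(-209)*10)) = (-50 + 1151**2 - 31*1151 + 1550/1151)/((-203*(-209)*10)) = (-50 + 1324801 - 35681 + 1550*(1/1151))/((42427*10)) = (-50 + 1324801 - 35681 + 1550/1151)/424270 = (1483721120/1151)*(1/424270) = 21196016/6976211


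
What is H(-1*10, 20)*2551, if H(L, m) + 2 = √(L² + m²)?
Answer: -5102 + 25510*√5 ≈ 51940.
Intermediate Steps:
H(L, m) = -2 + √(L² + m²)
H(-1*10, 20)*2551 = (-2 + √((-1*10)² + 20²))*2551 = (-2 + √((-10)² + 400))*2551 = (-2 + √(100 + 400))*2551 = (-2 + √500)*2551 = (-2 + 10*√5)*2551 = -5102 + 25510*√5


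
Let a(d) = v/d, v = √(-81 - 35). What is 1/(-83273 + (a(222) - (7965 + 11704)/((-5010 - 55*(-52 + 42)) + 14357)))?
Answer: -3722236036914050/309969158961946847043 - 402685837*I*√29/309969158961946847043 ≈ -1.2008e-5 - 6.996e-12*I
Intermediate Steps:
v = 2*I*√29 (v = √(-116) = 2*I*√29 ≈ 10.77*I)
a(d) = 2*I*√29/d (a(d) = (2*I*√29)/d = 2*I*√29/d)
1/(-83273 + (a(222) - (7965 + 11704)/((-5010 - 55*(-52 + 42)) + 14357))) = 1/(-83273 + (2*I*√29/222 - (7965 + 11704)/((-5010 - 55*(-52 + 42)) + 14357))) = 1/(-83273 + (2*I*√29*(1/222) - 19669/((-5010 - 55*(-10)) + 14357))) = 1/(-83273 + (I*√29/111 - 19669/((-5010 - 1*(-550)) + 14357))) = 1/(-83273 + (I*√29/111 - 19669/((-5010 + 550) + 14357))) = 1/(-83273 + (I*√29/111 - 19669/(-4460 + 14357))) = 1/(-83273 + (I*√29/111 - 19669/9897)) = 1/(-83273 + (-19669/9897 + I*√29/111)) = 1/(-824172550/9897 + I*√29/111)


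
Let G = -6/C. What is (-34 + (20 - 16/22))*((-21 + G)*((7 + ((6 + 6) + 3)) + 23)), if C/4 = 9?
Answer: 154305/11 ≈ 14028.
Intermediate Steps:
C = 36 (C = 4*9 = 36)
G = -⅙ (G = -6/36 = -6*1/36 = -⅙ ≈ -0.16667)
(-34 + (20 - 16/22))*((-21 + G)*((7 + ((6 + 6) + 3)) + 23)) = (-34 + (20 - 16/22))*((-21 - ⅙)*((7 + ((6 + 6) + 3)) + 23)) = (-34 + (20 - 16*1/22))*(-127*((7 + (12 + 3)) + 23)/6) = (-34 + (20 - 8/11))*(-127*((7 + 15) + 23)/6) = (-34 + 212/11)*(-127*(22 + 23)/6) = -(-3429)*45/11 = -162/11*(-1905/2) = 154305/11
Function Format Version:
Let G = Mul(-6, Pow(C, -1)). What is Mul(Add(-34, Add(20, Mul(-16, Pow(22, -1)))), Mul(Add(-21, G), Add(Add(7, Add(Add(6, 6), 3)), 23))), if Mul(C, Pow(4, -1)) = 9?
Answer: Rational(154305, 11) ≈ 14028.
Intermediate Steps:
C = 36 (C = Mul(4, 9) = 36)
G = Rational(-1, 6) (G = Mul(-6, Pow(36, -1)) = Mul(-6, Rational(1, 36)) = Rational(-1, 6) ≈ -0.16667)
Mul(Add(-34, Add(20, Mul(-16, Pow(22, -1)))), Mul(Add(-21, G), Add(Add(7, Add(Add(6, 6), 3)), 23))) = Mul(Add(-34, Add(20, Mul(-16, Pow(22, -1)))), Mul(Add(-21, Rational(-1, 6)), Add(Add(7, Add(Add(6, 6), 3)), 23))) = Mul(Add(-34, Add(20, Mul(-16, Rational(1, 22)))), Mul(Rational(-127, 6), Add(Add(7, Add(12, 3)), 23))) = Mul(Add(-34, Add(20, Rational(-8, 11))), Mul(Rational(-127, 6), Add(Add(7, 15), 23))) = Mul(Add(-34, Rational(212, 11)), Mul(Rational(-127, 6), Add(22, 23))) = Mul(Rational(-162, 11), Mul(Rational(-127, 6), 45)) = Mul(Rational(-162, 11), Rational(-1905, 2)) = Rational(154305, 11)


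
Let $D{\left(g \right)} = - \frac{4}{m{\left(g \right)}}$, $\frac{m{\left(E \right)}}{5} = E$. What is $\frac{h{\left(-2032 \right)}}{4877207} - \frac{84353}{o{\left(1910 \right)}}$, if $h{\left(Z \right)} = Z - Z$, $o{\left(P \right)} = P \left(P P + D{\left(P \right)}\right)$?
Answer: $- \frac{421765}{34839354996} \approx -1.2106 \cdot 10^{-5}$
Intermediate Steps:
$m{\left(E \right)} = 5 E$
$D{\left(g \right)} = - \frac{4}{5 g}$
$o{\left(P \right)} = P \left(P^{2} - \frac{4}{5 P}\right)$ ($o{\left(P \right)} = P \left(P P - \frac{4}{5 P}\right) = P \left(P^{2} - \frac{4}{5 P}\right)$)
$h{\left(Z \right)} = 0$
$\frac{h{\left(-2032 \right)}}{4877207} - \frac{84353}{o{\left(1910 \right)}} = \frac{0}{4877207} - \frac{84353}{- \frac{4}{5} + 1910^{3}} = 0 \cdot \frac{1}{4877207} - \frac{84353}{- \frac{4}{5} + 6967871000} = 0 - \frac{84353}{\frac{34839354996}{5}} = 0 - \frac{421765}{34839354996} = - \frac{421765}{34839354996}$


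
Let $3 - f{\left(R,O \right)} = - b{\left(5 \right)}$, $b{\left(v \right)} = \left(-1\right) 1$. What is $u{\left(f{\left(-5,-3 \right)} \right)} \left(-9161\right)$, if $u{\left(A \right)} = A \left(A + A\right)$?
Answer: $-73288$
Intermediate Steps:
$b{\left(v \right)} = -1$
$f{\left(R,O \right)} = 2$ ($f{\left(R,O \right)} = 3 - \left(-1\right) \left(-1\right) = 3 - 1 = 2$)
$u{\left(A \right)} = 2 A^{2}$ ($u{\left(A \right)} = A 2 A = 2 A^{2}$)
$u{\left(f{\left(-5,-3 \right)} \right)} \left(-9161\right) = 2 \cdot 2^{2} \left(-9161\right) = 2 \cdot 4 \left(-9161\right) = 8 \left(-9161\right) = -73288$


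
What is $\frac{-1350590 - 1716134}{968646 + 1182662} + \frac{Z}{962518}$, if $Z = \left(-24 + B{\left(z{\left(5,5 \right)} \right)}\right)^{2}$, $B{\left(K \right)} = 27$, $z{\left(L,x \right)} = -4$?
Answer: $- \frac{737939422315}{517668168386} \approx -1.4255$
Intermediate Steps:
$Z = 9$ ($Z = \left(-24 + 27\right)^{2} = 3^{2} = 9$)
$\frac{-1350590 - 1716134}{968646 + 1182662} + \frac{Z}{962518} = \frac{-1350590 - 1716134}{968646 + 1182662} + \frac{9}{962518} = \frac{-1350590 - 1716134}{2151308} + 9 \cdot \frac{1}{962518} = \left(-3066724\right) \frac{1}{2151308} + \frac{9}{962518} = - \frac{766681}{537827} + \frac{9}{962518} = - \frac{737939422315}{517668168386}$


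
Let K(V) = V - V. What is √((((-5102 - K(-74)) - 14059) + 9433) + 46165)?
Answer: √36437 ≈ 190.88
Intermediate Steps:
K(V) = 0
√((((-5102 - K(-74)) - 14059) + 9433) + 46165) = √((((-5102 - 1*0) - 14059) + 9433) + 46165) = √((((-5102 + 0) - 14059) + 9433) + 46165) = √(((-5102 - 14059) + 9433) + 46165) = √((-19161 + 9433) + 46165) = √(-9728 + 46165) = √36437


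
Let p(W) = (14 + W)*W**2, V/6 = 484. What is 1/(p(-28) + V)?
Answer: -1/8072 ≈ -0.00012388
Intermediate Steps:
V = 2904 (V = 6*484 = 2904)
p(W) = W**2*(14 + W)
1/(p(-28) + V) = 1/((-28)**2*(14 - 28) + 2904) = 1/(784*(-14) + 2904) = 1/(-10976 + 2904) = 1/(-8072) = -1/8072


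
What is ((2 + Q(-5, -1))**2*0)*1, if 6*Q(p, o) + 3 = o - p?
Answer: 0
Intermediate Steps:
Q(p, o) = -1/2 - p/6 + o/6 (Q(p, o) = -1/2 + (o - p)/6 = -1/2 + (-p/6 + o/6) = -1/2 - p/6 + o/6)
((2 + Q(-5, -1))**2*0)*1 = ((2 + (-1/2 - 1/6*(-5) + (1/6)*(-1)))**2*0)*1 = ((2 + (-1/2 + 5/6 - 1/6))**2*0)*1 = ((2 + 1/6)**2*0)*1 = ((13/6)**2*0)*1 = ((169/36)*0)*1 = 0*1 = 0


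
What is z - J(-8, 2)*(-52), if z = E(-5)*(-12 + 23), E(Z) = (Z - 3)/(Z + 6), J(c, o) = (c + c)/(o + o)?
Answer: -296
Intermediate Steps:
J(c, o) = c/o (J(c, o) = (2*c)/((2*o)) = (2*c)*(1/(2*o)) = c/o)
E(Z) = (-3 + Z)/(6 + Z)
z = -88 (z = ((-3 - 5)/(6 - 5))*(-12 + 23) = (-8/1)*11 = (1*(-8))*11 = -8*11 = -88)
z - J(-8, 2)*(-52) = -88 - (-8/2)*(-52) = -88 - (-8*½)*(-52) = -88 - (-4)*(-52) = -88 - 1*208 = -88 - 208 = -296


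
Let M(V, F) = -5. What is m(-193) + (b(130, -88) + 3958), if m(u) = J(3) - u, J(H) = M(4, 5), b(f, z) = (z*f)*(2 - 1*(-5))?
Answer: -75934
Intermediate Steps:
b(f, z) = 7*f*z (b(f, z) = (f*z)*(2 + 5) = (f*z)*7 = 7*f*z)
J(H) = -5
m(u) = -5 - u
m(-193) + (b(130, -88) + 3958) = (-5 - 1*(-193)) + (7*130*(-88) + 3958) = (-5 + 193) + (-80080 + 3958) = 188 - 76122 = -75934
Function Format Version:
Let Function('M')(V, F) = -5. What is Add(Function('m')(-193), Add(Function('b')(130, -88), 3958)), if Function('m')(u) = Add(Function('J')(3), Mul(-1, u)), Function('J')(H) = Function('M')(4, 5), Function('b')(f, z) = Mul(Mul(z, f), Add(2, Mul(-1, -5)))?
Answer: -75934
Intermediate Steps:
Function('b')(f, z) = Mul(7, f, z) (Function('b')(f, z) = Mul(Mul(f, z), Add(2, 5)) = Mul(Mul(f, z), 7) = Mul(7, f, z))
Function('J')(H) = -5
Function('m')(u) = Add(-5, Mul(-1, u))
Add(Function('m')(-193), Add(Function('b')(130, -88), 3958)) = Add(Add(-5, Mul(-1, -193)), Add(Mul(7, 130, -88), 3958)) = Add(Add(-5, 193), Add(-80080, 3958)) = Add(188, -76122) = -75934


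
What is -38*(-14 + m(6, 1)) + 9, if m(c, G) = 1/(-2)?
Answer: 560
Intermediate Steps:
m(c, G) = -½
-38*(-14 + m(6, 1)) + 9 = -38*(-14 - ½) + 9 = -38*(-29/2) + 9 = 551 + 9 = 560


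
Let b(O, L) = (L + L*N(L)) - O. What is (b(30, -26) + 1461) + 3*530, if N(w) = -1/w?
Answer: 2994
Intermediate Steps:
b(O, L) = -1 + L - O (b(O, L) = (L + L*(-1/L)) - O = (L - 1) - O = (-1 + L) - O = -1 + L - O)
(b(30, -26) + 1461) + 3*530 = ((-1 - 26 - 1*30) + 1461) + 3*530 = ((-1 - 26 - 30) + 1461) + 1590 = (-57 + 1461) + 1590 = 1404 + 1590 = 2994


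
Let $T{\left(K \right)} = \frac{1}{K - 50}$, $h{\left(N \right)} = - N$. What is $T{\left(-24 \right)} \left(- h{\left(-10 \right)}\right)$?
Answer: $\frac{5}{37} \approx 0.13514$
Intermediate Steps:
$T{\left(K \right)} = \frac{1}{-50 + K}$
$T{\left(-24 \right)} \left(- h{\left(-10 \right)}\right) = \frac{\left(-1\right) \left(\left(-1\right) \left(-10\right)\right)}{-50 - 24} = \frac{\left(-1\right) 10}{-74} = \left(- \frac{1}{74}\right) \left(-10\right) = \frac{5}{37}$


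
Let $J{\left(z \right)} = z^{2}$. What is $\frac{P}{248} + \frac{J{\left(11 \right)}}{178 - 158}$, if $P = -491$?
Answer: $\frac{5047}{1240} \approx 4.0702$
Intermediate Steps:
$\frac{P}{248} + \frac{J{\left(11 \right)}}{178 - 158} = - \frac{491}{248} + \frac{11^{2}}{178 - 158} = \left(-491\right) \frac{1}{248} + \frac{121}{178 - 158} = - \frac{491}{248} + \frac{121}{20} = \frac{5047}{1240}$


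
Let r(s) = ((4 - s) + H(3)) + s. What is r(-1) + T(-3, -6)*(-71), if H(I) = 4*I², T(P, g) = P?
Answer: 253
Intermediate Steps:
r(s) = 40 (r(s) = ((4 - s) + 4*3²) + s = ((4 - s) + 4*9) + s = ((4 - s) + 36) + s = (40 - s) + s = 40)
r(-1) + T(-3, -6)*(-71) = 40 - 3*(-71) = 40 + 213 = 253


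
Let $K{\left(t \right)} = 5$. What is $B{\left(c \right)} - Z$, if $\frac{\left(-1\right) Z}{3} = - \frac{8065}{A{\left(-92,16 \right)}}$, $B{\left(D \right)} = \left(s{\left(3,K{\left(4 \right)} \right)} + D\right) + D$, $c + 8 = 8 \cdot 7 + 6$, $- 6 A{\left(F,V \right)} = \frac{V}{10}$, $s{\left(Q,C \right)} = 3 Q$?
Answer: $\frac{363393}{4} \approx 90848.0$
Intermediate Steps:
$A{\left(F,V \right)} = - \frac{V}{60}$ ($A{\left(F,V \right)} = - \frac{V \frac{1}{10}}{6} = - \frac{\frac{1}{10} V}{6} = - \frac{V}{60}$)
$c = 54$ ($c = -8 + \left(8 \cdot 7 + 6\right) = -8 + \left(56 + 6\right) = -8 + 62 = 54$)
$B{\left(D \right)} = 9 + 2 D$ ($B{\left(D \right)} = \left(3 \cdot 3 + D\right) + D = \left(9 + D\right) + D = 9 + 2 D$)
$Z = - \frac{362925}{4}$ ($Z = - 3 \left(- \frac{8065}{\left(- \frac{1}{60}\right) 16}\right) = - 3 \left(- \frac{8065}{- \frac{4}{15}}\right) = - 3 \left(\left(-8065\right) \left(- \frac{15}{4}\right)\right) = \left(-3\right) \frac{120975}{4} = - \frac{362925}{4} \approx -90731.0$)
$B{\left(c \right)} - Z = \left(9 + 2 \cdot 54\right) - - \frac{362925}{4} = \left(9 + 108\right) + \frac{362925}{4} = 117 + \frac{362925}{4} = \frac{363393}{4}$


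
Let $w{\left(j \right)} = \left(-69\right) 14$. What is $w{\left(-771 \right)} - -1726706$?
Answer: $1725740$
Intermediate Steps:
$w{\left(j \right)} = -966$
$w{\left(-771 \right)} - -1726706 = -966 - -1726706 = -966 + 1726706 = 1725740$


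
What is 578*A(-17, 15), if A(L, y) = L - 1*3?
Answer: -11560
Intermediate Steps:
A(L, y) = -3 + L (A(L, y) = L - 3 = -3 + L)
578*A(-17, 15) = 578*(-3 - 17) = 578*(-20) = -11560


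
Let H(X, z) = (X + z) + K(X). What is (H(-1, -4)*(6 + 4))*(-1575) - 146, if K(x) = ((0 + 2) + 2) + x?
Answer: 31354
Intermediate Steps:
K(x) = 4 + x (K(x) = (2 + 2) + x = 4 + x)
H(X, z) = 4 + z + 2*X (H(X, z) = (X + z) + (4 + X) = 4 + z + 2*X)
(H(-1, -4)*(6 + 4))*(-1575) - 146 = ((4 - 4 + 2*(-1))*(6 + 4))*(-1575) - 146 = ((4 - 4 - 2)*10)*(-1575) - 146 = -2*10*(-1575) - 146 = -20*(-1575) - 146 = 31500 - 146 = 31354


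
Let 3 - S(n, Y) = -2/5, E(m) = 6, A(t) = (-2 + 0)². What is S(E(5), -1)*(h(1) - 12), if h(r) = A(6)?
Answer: -136/5 ≈ -27.200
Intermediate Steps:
A(t) = 4 (A(t) = (-2)² = 4)
h(r) = 4
S(n, Y) = 17/5 (S(n, Y) = 3 - (-2)/5 = 3 - 1*(-⅖) = 3 + ⅖ = 17/5)
S(E(5), -1)*(h(1) - 12) = 17*(4 - 12)/5 = (17/5)*(-8) = -136/5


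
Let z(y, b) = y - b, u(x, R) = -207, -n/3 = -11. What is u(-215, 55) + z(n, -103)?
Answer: -71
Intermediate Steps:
n = 33 (n = -3*(-11) = 33)
u(-215, 55) + z(n, -103) = -207 + (33 - 1*(-103)) = -207 + (33 + 103) = -207 + 136 = -71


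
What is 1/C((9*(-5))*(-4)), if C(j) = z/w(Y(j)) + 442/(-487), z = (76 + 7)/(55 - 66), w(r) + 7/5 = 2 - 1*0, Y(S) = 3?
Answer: -16071/216691 ≈ -0.074165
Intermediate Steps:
w(r) = ⅗ (w(r) = -7/5 + (2 - 1*0) = -7/5 + (2 + 0) = -7/5 + 2 = ⅗)
z = -83/11 (z = 83/(-11) = 83*(-1/11) = -83/11 ≈ -7.5455)
C(j) = -216691/16071 (C(j) = -83/(11*⅗) + 442/(-487) = -83/11*5/3 + 442*(-1/487) = -415/33 - 442/487 = -216691/16071)
1/C((9*(-5))*(-4)) = 1/(-216691/16071) = -16071/216691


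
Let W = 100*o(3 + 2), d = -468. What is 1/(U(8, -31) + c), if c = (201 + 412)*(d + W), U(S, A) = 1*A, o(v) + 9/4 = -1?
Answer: -1/486140 ≈ -2.0570e-6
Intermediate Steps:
o(v) = -13/4 (o(v) = -9/4 - 1 = -13/4)
W = -325 (W = 100*(-13/4) = -325)
U(S, A) = A
c = -486109 (c = (201 + 412)*(-468 - 325) = 613*(-793) = -486109)
1/(U(8, -31) + c) = 1/(-31 - 486109) = 1/(-486140) = -1/486140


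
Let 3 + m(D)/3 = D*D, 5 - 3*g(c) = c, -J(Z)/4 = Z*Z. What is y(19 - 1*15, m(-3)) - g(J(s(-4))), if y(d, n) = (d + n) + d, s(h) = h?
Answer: 3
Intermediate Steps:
J(Z) = -4*Z² (J(Z) = -4*Z*Z = -4*Z²)
g(c) = 5/3 - c/3
m(D) = -9 + 3*D² (m(D) = -9 + 3*(D*D) = -9 + 3*D²)
y(d, n) = n + 2*d
y(19 - 1*15, m(-3)) - g(J(s(-4))) = ((-9 + 3*(-3)²) + 2*(19 - 1*15)) - (5/3 - (-4)*(-4)²/3) = ((-9 + 3*9) + 2*(19 - 15)) - (5/3 - (-4)*16/3) = ((-9 + 27) + 2*4) - (5/3 - ⅓*(-64)) = (18 + 8) - (5/3 + 64/3) = 26 - 1*23 = 26 - 23 = 3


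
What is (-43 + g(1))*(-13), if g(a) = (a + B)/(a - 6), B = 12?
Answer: 2964/5 ≈ 592.80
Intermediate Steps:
g(a) = (12 + a)/(-6 + a) (g(a) = (a + 12)/(a - 6) = (12 + a)/(-6 + a))
(-43 + g(1))*(-13) = (-43 + (12 + 1)/(-6 + 1))*(-13) = (-43 + 13/(-5))*(-13) = (-43 - ⅕*13)*(-13) = (-43 - 13/5)*(-13) = -228/5*(-13) = 2964/5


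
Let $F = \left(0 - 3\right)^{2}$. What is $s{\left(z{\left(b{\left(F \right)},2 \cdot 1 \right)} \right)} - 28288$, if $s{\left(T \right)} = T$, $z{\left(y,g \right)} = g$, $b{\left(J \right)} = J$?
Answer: $-28286$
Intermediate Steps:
$F = 9$ ($F = \left(-3\right)^{2} = 9$)
$s{\left(z{\left(b{\left(F \right)},2 \cdot 1 \right)} \right)} - 28288 = 2 \cdot 1 - 28288 = 2 - 28288 = -28286$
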